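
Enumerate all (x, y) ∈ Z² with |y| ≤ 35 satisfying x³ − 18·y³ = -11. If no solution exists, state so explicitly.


The equation is x³ - 18y³ = -11. For fixed y, x³ = 18·y³ − 11, so a solution requires the RHS to be a perfect cube.
Strategy: iterate y from -35 to 35, compute RHS = 18·y³ − 11, and check whether it is a (positive or negative) perfect cube.
Check small values of y:
  y = 0: RHS = -11 is not a perfect cube.
  y = 1: RHS = 7 is not a perfect cube.
  y = -1: RHS = -29 is not a perfect cube.
  y = 2: RHS = 133 is not a perfect cube.
  y = -2: RHS = -155 is not a perfect cube.
  y = 3: RHS = 475 is not a perfect cube.
  y = -3: RHS = -497 is not a perfect cube.
Continuing the search up to |y| = 35 finds no solutions either.
No (x, y) in the scanned range satisfies the equation.

No integer solutions with |y| ≤ 35.


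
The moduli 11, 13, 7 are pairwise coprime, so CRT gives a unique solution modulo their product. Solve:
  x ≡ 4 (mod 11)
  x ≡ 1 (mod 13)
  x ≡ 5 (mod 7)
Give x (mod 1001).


Moduli 11, 13, 7 are pairwise coprime; by CRT there is a unique solution modulo M = 11 · 13 · 7 = 1001.
Solve pairwise, accumulating the modulus:
  Start with x ≡ 4 (mod 11).
  Combine with x ≡ 1 (mod 13): since gcd(11, 13) = 1, we get a unique residue mod 143.
    Write x = 4 + 11·t and substitute into x ≡ 1 (mod 13): 11·t ≡ 1 − 4 = -3 (mod 13).
    Reduce coefficients mod 13: 11·t ≡ 10 (mod 13).
    The inverse of 11 mod 13 is 6 (since 11·6 = 66 = 5·13 + 1), so t ≡ 6·10 = 60 ≡ 8 (mod 13).
    Then x = 4 + 11·8 = 92, valid modulo lcm(11, 13) = 143: x ≡ 92 (mod 143).
  Combine with x ≡ 5 (mod 7): since gcd(143, 7) = 1, we get a unique residue mod 1001.
    Write x = 92 + 143·t and substitute into x ≡ 5 (mod 7): 143·t ≡ 5 − 92 = -87 (mod 7).
    Reduce coefficients mod 7: 3·t ≡ 4 (mod 7).
    The inverse of 3 mod 7 is 5 (since 3·5 = 15 = 2·7 + 1), so t ≡ 5·4 = 20 ≡ 6 (mod 7).
    Then x = 92 + 143·6 = 950, valid modulo lcm(143, 7) = 1001: x ≡ 950 (mod 1001).
Verify: 950 mod 11 = 4 ✓, 950 mod 13 = 1 ✓, 950 mod 7 = 5 ✓.

x ≡ 950 (mod 1001).


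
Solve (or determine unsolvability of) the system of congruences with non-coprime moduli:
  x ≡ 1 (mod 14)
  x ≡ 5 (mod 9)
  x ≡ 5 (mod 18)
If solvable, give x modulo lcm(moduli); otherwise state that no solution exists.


Moduli 14, 9, 18 are not pairwise coprime, so CRT works modulo lcm(m_i) when all pairwise compatibility conditions hold.
Pairwise compatibility: gcd(m_i, m_j) must divide a_i - a_j for every pair.
Merge one congruence at a time:
  Start: x ≡ 1 (mod 14).
  Combine with x ≡ 5 (mod 9): gcd(14, 9) = 1; 5 - 1 = 4, which IS divisible by 1, so compatible.
    Write x = 1 + 14·t and substitute into x ≡ 5 (mod 9): 14·t ≡ 5 − 1 = 4 (mod 9).
    Reduce coefficients mod 9: 5·t ≡ 4 (mod 9).
    The inverse of 5 mod 9 is 2 (since 5·2 = 10 = 1·9 + 1), so t ≡ 2·4 = 8 ≡ 8 (mod 9).
    Then x = 1 + 14·8 = 113, valid modulo lcm(14, 9) = 126: x ≡ 113 (mod 126).
  Combine with x ≡ 5 (mod 18): gcd(126, 18) = 18; 5 - 113 = -108, which IS divisible by 18, so compatible.
    Write x = 113 + 126·t and substitute into x ≡ 5 (mod 18): 126·t ≡ 5 − 113 = -108 (mod 18).
    Divide the congruence (and modulus) by g = 18: 7·t ≡ -6 (mod 1).
    Modulo 1 every t works; take t = 0.
    Then x = 113 + 126·0 = 113, valid modulo lcm(126, 18) = 126: x ≡ 113 (mod 126).
Verify: 113 mod 14 = 1, 113 mod 9 = 5, 113 mod 18 = 5.

x ≡ 113 (mod 126).


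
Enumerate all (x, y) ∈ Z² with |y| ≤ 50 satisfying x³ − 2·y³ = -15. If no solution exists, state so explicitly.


The equation is x³ - 2y³ = -15. For fixed y, x³ = 2·y³ − 15, so a solution requires the RHS to be a perfect cube.
Strategy: iterate y from -50 to 50, compute RHS = 2·y³ − 15, and check whether it is a (positive or negative) perfect cube.
Check small values of y:
  y = 0: RHS = -15 is not a perfect cube.
  y = 1: RHS = -13 is not a perfect cube.
  y = -1: RHS = -17 is not a perfect cube.
  y = 2: RHS = 1 = (1)³ ⇒ x = 1 works.
  y = -2: RHS = -31 is not a perfect cube.
  y = 3: RHS = 39 is not a perfect cube.
  y = -3: RHS = -69 is not a perfect cube.
Continuing the search up to |y| = 50 finds no further solutions beyond those listed.
Collected solutions: (1, 2).

Solutions (with |y| ≤ 50): (1, 2).


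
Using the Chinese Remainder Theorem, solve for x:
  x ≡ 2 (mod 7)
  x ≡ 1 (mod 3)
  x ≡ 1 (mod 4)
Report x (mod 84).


Moduli 7, 3, 4 are pairwise coprime; by CRT there is a unique solution modulo M = 7 · 3 · 4 = 84.
Solve pairwise, accumulating the modulus:
  Start with x ≡ 2 (mod 7).
  Combine with x ≡ 1 (mod 3): since gcd(7, 3) = 1, we get a unique residue mod 21.
    Write x = 2 + 7·t and substitute into x ≡ 1 (mod 3): 7·t ≡ 1 − 2 = -1 (mod 3).
    Reduce coefficients mod 3: 1·t ≡ 2 (mod 3).
    So t ≡ 2 (mod 3).
    Then x = 2 + 7·2 = 16, valid modulo lcm(7, 3) = 21: x ≡ 16 (mod 21).
  Combine with x ≡ 1 (mod 4): since gcd(21, 4) = 1, we get a unique residue mod 84.
    Write x = 16 + 21·t and substitute into x ≡ 1 (mod 4): 21·t ≡ 1 − 16 = -15 (mod 4).
    Reduce coefficients mod 4: 1·t ≡ 1 (mod 4).
    So t ≡ 1 (mod 4).
    Then x = 16 + 21·1 = 37, valid modulo lcm(21, 4) = 84: x ≡ 37 (mod 84).
Verify: 37 mod 7 = 2 ✓, 37 mod 3 = 1 ✓, 37 mod 4 = 1 ✓.

x ≡ 37 (mod 84).


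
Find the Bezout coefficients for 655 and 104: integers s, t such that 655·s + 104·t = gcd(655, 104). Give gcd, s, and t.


Euclidean algorithm on (655, 104) — divide until remainder is 0:
  655 = 6 · 104 + 31
  104 = 3 · 31 + 11
  31 = 2 · 11 + 9
  11 = 1 · 9 + 2
  9 = 4 · 2 + 1
  2 = 2 · 1 + 0
gcd(655, 104) = 1.
Track Bezout coefficients alongside the remainders: start with r₀ = 655 = a·1 + b·0 (s = 1, t = 0) and r₁ = 104 = a·0 + b·1 (s = 0, t = 1); each new remainder r_{k+1} = r_{k-1} − q_k·r_k inherits s_{k+1} = s_{k-1} − q_k·s_k, t_{k+1} = t_{k-1} − q_k·t_k, so r_k = a·s_k + b·t_k at every step:
  q = 6: r = 31, s = 1 − 6·0 = 1, t = 0 − 6·1 = -6  (check: 655·1 + 104·(-6) = 31)
  q = 3: r = 11, s = 0 − 3·1 = -3, t = 1 − 3·(-6) = 19  (check: 655·(-3) + 104·19 = 11)
  q = 2: r = 9, s = 1 − 2·(-3) = 7, t = -6 − 2·19 = -44  (check: 655·7 + 104·(-44) = 9)
  q = 1: r = 2, s = -3 − 1·7 = -10, t = 19 − 1·(-44) = 63  (check: 655·(-10) + 104·63 = 2)
  q = 4: r = 1, s = 7 − 4·(-10) = 47, t = -44 − 4·63 = -296  (check: 655·47 + 104·(-296) = 1)
The row with r = 1 (the gcd) gives the Bezout coefficients s = 47, t = -296.
Result: 655 · (47) + 104 · (-296) = 1.

gcd(655, 104) = 1; s = 47, t = -296 (check: 655·47 + 104·(-296) = 1).


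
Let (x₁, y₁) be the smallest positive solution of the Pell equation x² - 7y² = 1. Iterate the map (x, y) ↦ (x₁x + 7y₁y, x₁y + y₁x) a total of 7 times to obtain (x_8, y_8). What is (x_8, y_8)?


Step 1: Find the fundamental solution (x₁, y₁) of x² - 7y² = 1.
  Expand √7 as a continued fraction. a₀ = ⌊√7⌋ = 2; iterate m_{k+1} = d_k·a_k − m_k, d_{k+1} = (7 − m_{k+1}²)/d_k, a_{k+1} = ⌊(a₀ + m_{k+1})/d_{k+1}⌋ (starting m₀ = 0, d₀ = 1), with convergents p_k = a_k·p_{k-1} + p_{k-2}, q_k = a_k·q_{k-1} + q_{k-2} (p₋₁ = 1, q₋₁ = 0):
  k = 0: a₀ = 2; p₀/q₀ = 2/1; p₀² − 7·q₀² = 4 − 7 = -3.
  k = 1: m = 2, d = 3, a = ⌊(2 + 2)/3⌋ = 1; p/q = (1·2 + 1)/(1·1 + 0) = 3/1; p² − 7·q² = 9 − 7 = 2.
  k = 2: m = 1, d = 2, a = ⌊(2 + 1)/2⌋ = 1; p/q = (1·3 + 2)/(1·1 + 1) = 5/2; p² − 7·q² = 25 − 28 = -3.
  k = 3: m = 1, d = 3, a = ⌊(2 + 1)/3⌋ = 1; p/q = (1·5 + 3)/(1·2 + 1) = 8/3; p² − 7·q² = 64 − 63 = 1.
  The first convergent with p² − 7·q² = 1 gives the fundamental solution (x₁, y₁) = (8, 3).
Step 2: Apply the recurrence (x_{n+1}, y_{n+1}) = (x₁x_n + 7y₁y_n, x₁y_n + y₁x_n) repeatedly.
  From (x_1, y_1) = (8, 3): x_2 = 8·8 + 7·3·3 = 127; y_2 = 8·3 + 3·8 = 48.
  From (x_2, y_2) = (127, 48): x_3 = 8·127 + 7·3·48 = 2024; y_3 = 8·48 + 3·127 = 765.
  From (x_3, y_3) = (2024, 765): x_4 = 8·2024 + 7·3·765 = 32257; y_4 = 8·765 + 3·2024 = 12192.
  From (x_4, y_4) = (32257, 12192): x_5 = 8·32257 + 7·3·12192 = 514088; y_5 = 8·12192 + 3·32257 = 194307.
  From (x_5, y_5) = (514088, 194307): x_6 = 8·514088 + 7·3·194307 = 8193151; y_6 = 8·194307 + 3·514088 = 3096720.
  From (x_6, y_6) = (8193151, 3096720): x_7 = 8·8193151 + 7·3·3096720 = 130576328; y_7 = 8·3096720 + 3·8193151 = 49353213.
  From (x_7, y_7) = (130576328, 49353213): x_8 = 8·130576328 + 7·3·49353213 = 2081028097; y_8 = 8·49353213 + 3·130576328 = 786554688.
Step 3: Verify x_8² - 7·y_8² = 4330677940503441409 - 4330677940503441408 = 1 (should be 1). ✓

(x_1, y_1) = (8, 3); (x_8, y_8) = (2081028097, 786554688).


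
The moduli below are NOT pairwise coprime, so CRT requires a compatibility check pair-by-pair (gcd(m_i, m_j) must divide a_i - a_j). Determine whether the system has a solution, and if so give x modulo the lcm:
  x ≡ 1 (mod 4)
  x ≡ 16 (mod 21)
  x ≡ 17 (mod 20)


Moduli 4, 21, 20 are not pairwise coprime, so CRT works modulo lcm(m_i) when all pairwise compatibility conditions hold.
Pairwise compatibility: gcd(m_i, m_j) must divide a_i - a_j for every pair.
Merge one congruence at a time:
  Start: x ≡ 1 (mod 4).
  Combine with x ≡ 16 (mod 21): gcd(4, 21) = 1; 16 - 1 = 15, which IS divisible by 1, so compatible.
    Write x = 1 + 4·t and substitute into x ≡ 16 (mod 21): 4·t ≡ 16 − 1 = 15 (mod 21).
    The inverse of 4 mod 21 is 16 (since 4·16 = 64 = 3·21 + 1), so t ≡ 16·15 = 240 ≡ 9 (mod 21).
    Then x = 1 + 4·9 = 37, valid modulo lcm(4, 21) = 84: x ≡ 37 (mod 84).
  Combine with x ≡ 17 (mod 20): gcd(84, 20) = 4; 17 - 37 = -20, which IS divisible by 4, so compatible.
    Write x = 37 + 84·t and substitute into x ≡ 17 (mod 20): 84·t ≡ 17 − 37 = -20 (mod 20).
    Divide the congruence (and modulus) by g = 4: 21·t ≡ -5 (mod 5).
    Reduce coefficients mod 5: 1·t ≡ 0 (mod 5).
    So t ≡ 0 (mod 5).
    Then x = 37 + 84·0 = 37, valid modulo lcm(84, 20) = 420: x ≡ 37 (mod 420).
Verify: 37 mod 4 = 1, 37 mod 21 = 16, 37 mod 20 = 17.

x ≡ 37 (mod 420).


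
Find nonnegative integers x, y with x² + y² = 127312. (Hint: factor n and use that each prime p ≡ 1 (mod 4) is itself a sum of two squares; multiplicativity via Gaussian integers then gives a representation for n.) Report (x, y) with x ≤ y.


Step 1: Factor n = 127312 = 2^4 · 73 · 109.
Step 2: Check the mod-4 condition on each prime factor: 2 = 2 (special); 73 ≡ 1 (mod 4), exponent 1; 109 ≡ 1 (mod 4), exponent 1.
All primes ≡ 3 (mod 4) appear to even exponent (or don't appear), so by the two-squares theorem n IS expressible as a sum of two squares.
Step 3: Build a representation. Group n = k² · m with k = 4 and m = 73 · 109 = 7957 (a product of primes ≡ 1 (mod 4)); a representation of m scales to one of n via (k·x)² + (k·y)² = k²(x² + y²). Each prime p ≡ 1 (mod 4) is itself a sum of two squares; find a² by testing p − a² for a perfect square:
  73: 73 − 1² = 72, 73 − 2² = 69, 73 − 3² = 64 = 8² ⇒ 73 = 3² + 8².
  109: 109 − 1² = 108, 109 − 2² = 105, 109 − 3² = 100 = 10² ⇒ 109 = 3² + 10².
  Combine using the Brahmagupta–Fibonacci identity (a² + b²)(c² + d²) = (ac − bd)² + (ad + bc)² = (ac + bd)² + (ad − bc)²:
  73 · 109 = 7957: from (3² + 8²)(3² + 10²), take (3·3 − 8·10, 3·10 + 8·3) = (9 − 80, 30 + 24) = (-71, 54); dropping signs (only squares matter) gives (71, 54); check 71² + 54² = 5041 + 2916 = 7957 ✓.
  Scale by k = 4: (4·71, 4·54) = (284, 216).
Step 4: Order so x ≤ y and verify: 216² + 284² = 46656 + 80656 = 127312 = n. ✓

n = 127312 = 216² + 284² (one valid representation with x ≤ y).


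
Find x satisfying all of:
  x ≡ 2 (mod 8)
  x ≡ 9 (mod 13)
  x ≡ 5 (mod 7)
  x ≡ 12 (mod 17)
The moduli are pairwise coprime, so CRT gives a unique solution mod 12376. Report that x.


Product of moduli M = 8 · 13 · 7 · 17 = 12376.
Merge one congruence at a time:
  Start: x ≡ 2 (mod 8).
  Combine with x ≡ 9 (mod 13); new modulus lcm = 104.
    Write x = 2 + 8·t and substitute into x ≡ 9 (mod 13): 8·t ≡ 9 − 2 = 7 (mod 13).
    The inverse of 8 mod 13 is 5 (since 8·5 = 40 = 3·13 + 1), so t ≡ 5·7 = 35 ≡ 9 (mod 13).
    Then x = 2 + 8·9 = 74, valid modulo lcm(8, 13) = 104: x ≡ 74 (mod 104).
  Combine with x ≡ 5 (mod 7); new modulus lcm = 728.
    Write x = 74 + 104·t and substitute into x ≡ 5 (mod 7): 104·t ≡ 5 − 74 = -69 (mod 7).
    Reduce coefficients mod 7: 6·t ≡ 1 (mod 7).
    The inverse of 6 mod 7 is 6 (since 6·6 = 36 = 5·7 + 1), so t ≡ 6·1 = 6 ≡ 6 (mod 7).
    Then x = 74 + 104·6 = 698, valid modulo lcm(104, 7) = 728: x ≡ 698 (mod 728).
  Combine with x ≡ 12 (mod 17); new modulus lcm = 12376.
    Write x = 698 + 728·t and substitute into x ≡ 12 (mod 17): 728·t ≡ 12 − 698 = -686 (mod 17).
    Reduce coefficients mod 17: 14·t ≡ 11 (mod 17).
    The inverse of 14 mod 17 is 11 (since 14·11 = 154 = 9·17 + 1), so t ≡ 11·11 = 121 ≡ 2 (mod 17).
    Then x = 698 + 728·2 = 2154, valid modulo lcm(728, 17) = 12376: x ≡ 2154 (mod 12376).
Verify against each original: 2154 mod 8 = 2, 2154 mod 13 = 9, 2154 mod 7 = 5, 2154 mod 17 = 12.

x ≡ 2154 (mod 12376).


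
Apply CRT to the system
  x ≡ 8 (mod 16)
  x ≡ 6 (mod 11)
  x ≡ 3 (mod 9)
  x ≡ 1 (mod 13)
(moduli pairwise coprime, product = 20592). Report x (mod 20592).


Product of moduli M = 16 · 11 · 9 · 13 = 20592.
Merge one congruence at a time:
  Start: x ≡ 8 (mod 16).
  Combine with x ≡ 6 (mod 11); new modulus lcm = 176.
    Write x = 8 + 16·t and substitute into x ≡ 6 (mod 11): 16·t ≡ 6 − 8 = -2 (mod 11).
    Reduce coefficients mod 11: 5·t ≡ 9 (mod 11).
    The inverse of 5 mod 11 is 9 (since 5·9 = 45 = 4·11 + 1), so t ≡ 9·9 = 81 ≡ 4 (mod 11).
    Then x = 8 + 16·4 = 72, valid modulo lcm(16, 11) = 176: x ≡ 72 (mod 176).
  Combine with x ≡ 3 (mod 9); new modulus lcm = 1584.
    Write x = 72 + 176·t and substitute into x ≡ 3 (mod 9): 176·t ≡ 3 − 72 = -69 (mod 9).
    Reduce coefficients mod 9: 5·t ≡ 3 (mod 9).
    The inverse of 5 mod 9 is 2 (since 5·2 = 10 = 1·9 + 1), so t ≡ 2·3 = 6 ≡ 6 (mod 9).
    Then x = 72 + 176·6 = 1128, valid modulo lcm(176, 9) = 1584: x ≡ 1128 (mod 1584).
  Combine with x ≡ 1 (mod 13); new modulus lcm = 20592.
    Write x = 1128 + 1584·t and substitute into x ≡ 1 (mod 13): 1584·t ≡ 1 − 1128 = -1127 (mod 13).
    Reduce coefficients mod 13: 11·t ≡ 4 (mod 13).
    The inverse of 11 mod 13 is 6 (since 11·6 = 66 = 5·13 + 1), so t ≡ 6·4 = 24 ≡ 11 (mod 13).
    Then x = 1128 + 1584·11 = 18552, valid modulo lcm(1584, 13) = 20592: x ≡ 18552 (mod 20592).
Verify against each original: 18552 mod 16 = 8, 18552 mod 11 = 6, 18552 mod 9 = 3, 18552 mod 13 = 1.

x ≡ 18552 (mod 20592).


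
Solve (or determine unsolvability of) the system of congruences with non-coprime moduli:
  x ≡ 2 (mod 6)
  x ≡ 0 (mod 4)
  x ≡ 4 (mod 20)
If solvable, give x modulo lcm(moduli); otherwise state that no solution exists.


Moduli 6, 4, 20 are not pairwise coprime, so CRT works modulo lcm(m_i) when all pairwise compatibility conditions hold.
Pairwise compatibility: gcd(m_i, m_j) must divide a_i - a_j for every pair.
Merge one congruence at a time:
  Start: x ≡ 2 (mod 6).
  Combine with x ≡ 0 (mod 4): gcd(6, 4) = 2; 0 - 2 = -2, which IS divisible by 2, so compatible.
    Write x = 2 + 6·t and substitute into x ≡ 0 (mod 4): 6·t ≡ 0 − 2 = -2 (mod 4).
    Divide the congruence (and modulus) by g = 2: 3·t ≡ -1 (mod 2).
    Reduce coefficients mod 2: 1·t ≡ 1 (mod 2).
    So t ≡ 1 (mod 2).
    Then x = 2 + 6·1 = 8, valid modulo lcm(6, 4) = 12: x ≡ 8 (mod 12).
  Combine with x ≡ 4 (mod 20): gcd(12, 20) = 4; 4 - 8 = -4, which IS divisible by 4, so compatible.
    Write x = 8 + 12·t and substitute into x ≡ 4 (mod 20): 12·t ≡ 4 − 8 = -4 (mod 20).
    Divide the congruence (and modulus) by g = 4: 3·t ≡ -1 (mod 5).
    Reduce coefficients mod 5: 3·t ≡ 4 (mod 5).
    The inverse of 3 mod 5 is 2 (since 3·2 = 6 = 1·5 + 1), so t ≡ 2·4 = 8 ≡ 3 (mod 5).
    Then x = 8 + 12·3 = 44, valid modulo lcm(12, 20) = 60: x ≡ 44 (mod 60).
Verify: 44 mod 6 = 2, 44 mod 4 = 0, 44 mod 20 = 4.

x ≡ 44 (mod 60).


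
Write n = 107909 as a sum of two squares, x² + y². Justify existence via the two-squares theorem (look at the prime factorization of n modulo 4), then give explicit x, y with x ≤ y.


Step 1: Factor n = 107909 = 29 · 61^2.
Step 2: Check the mod-4 condition on each prime factor: 29 ≡ 1 (mod 4), exponent 1; 61 ≡ 1 (mod 4), exponent 2.
All primes ≡ 3 (mod 4) appear to even exponent (or don't appear), so by the two-squares theorem n IS expressible as a sum of two squares.
Step 3: Build a representation. Here n = 29 · 61 · 61 is a product of primes ≡ 1 (mod 4). Each prime p ≡ 1 (mod 4) is itself a sum of two squares; find a² by testing p − a² for a perfect square:
  29: 29 − 1² = 28, 29 − 2² = 25 = 5² ⇒ 29 = 2² + 5².
  61: 61 − 1² = 60, 61 − 2² = 57, 61 − 3² = 52, 61 − 4² = 45, 61 − 5² = 36 = 6² ⇒ 61 = 5² + 6².
  Combine using the Brahmagupta–Fibonacci identity (a² + b²)(c² + d²) = (ac − bd)² + (ad + bc)² = (ac + bd)² + (ad − bc)²:
  29 · 61 = 1769: from (2² + 5²)(5² + 6²), take (2·5 − 5·6, 2·6 + 5·5) = (10 − 30, 12 + 25) = (-20, 37); dropping signs (only squares matter) gives (20, 37); check 20² + 37² = 400 + 1369 = 1769 ✓.
  1769 · 61 = 107909: from (20² + 37²)(5² + 6²), take (20·5 − 37·6, 20·6 + 37·5) = (100 − 222, 120 + 185) = (-122, 305); dropping signs (only squares matter) gives (122, 305); check 122² + 305² = 14884 + 93025 = 107909 ✓.
Step 4: Order so x ≤ y and verify: 122² + 305² = 14884 + 93025 = 107909 = n. ✓

n = 107909 = 122² + 305² (one valid representation with x ≤ y).


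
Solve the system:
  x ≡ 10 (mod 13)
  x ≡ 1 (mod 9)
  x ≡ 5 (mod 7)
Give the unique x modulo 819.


Moduli 13, 9, 7 are pairwise coprime; by CRT there is a unique solution modulo M = 13 · 9 · 7 = 819.
Solve pairwise, accumulating the modulus:
  Start with x ≡ 10 (mod 13).
  Combine with x ≡ 1 (mod 9): since gcd(13, 9) = 1, we get a unique residue mod 117.
    Write x = 10 + 13·t and substitute into x ≡ 1 (mod 9): 13·t ≡ 1 − 10 = -9 (mod 9).
    Reduce coefficients mod 9: 4·t ≡ 0 (mod 9).
    The inverse of 4 mod 9 is 7 (since 4·7 = 28 = 3·9 + 1), so t ≡ 7·0 = 0 ≡ 0 (mod 9).
    Then x = 10 + 13·0 = 10, valid modulo lcm(13, 9) = 117: x ≡ 10 (mod 117).
  Combine with x ≡ 5 (mod 7): since gcd(117, 7) = 1, we get a unique residue mod 819.
    Write x = 10 + 117·t and substitute into x ≡ 5 (mod 7): 117·t ≡ 5 − 10 = -5 (mod 7).
    Reduce coefficients mod 7: 5·t ≡ 2 (mod 7).
    The inverse of 5 mod 7 is 3 (since 5·3 = 15 = 2·7 + 1), so t ≡ 3·2 = 6 ≡ 6 (mod 7).
    Then x = 10 + 117·6 = 712, valid modulo lcm(117, 7) = 819: x ≡ 712 (mod 819).
Verify: 712 mod 13 = 10 ✓, 712 mod 9 = 1 ✓, 712 mod 7 = 5 ✓.

x ≡ 712 (mod 819).


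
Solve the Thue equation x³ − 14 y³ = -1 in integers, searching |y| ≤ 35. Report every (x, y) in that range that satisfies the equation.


The equation is x³ - 14y³ = -1. For fixed y, x³ = 14·y³ − 1, so a solution requires the RHS to be a perfect cube.
Strategy: iterate y from -35 to 35, compute RHS = 14·y³ − 1, and check whether it is a (positive or negative) perfect cube.
Check small values of y:
  y = 0: RHS = -1 = (-1)³ ⇒ x = -1 works.
  y = 1: RHS = 13 is not a perfect cube.
  y = -1: RHS = -15 is not a perfect cube.
  y = 2: RHS = 111 is not a perfect cube.
  y = -2: RHS = -113 is not a perfect cube.
  y = 3: RHS = 377 is not a perfect cube.
  y = -3: RHS = -379 is not a perfect cube.
Continuing the search up to |y| = 35 finds no further solutions beyond those listed.
Collected solutions: (-1, 0).

Solutions (with |y| ≤ 35): (-1, 0).


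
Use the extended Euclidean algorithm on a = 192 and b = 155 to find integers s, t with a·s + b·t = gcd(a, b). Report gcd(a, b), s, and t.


Euclidean algorithm on (192, 155) — divide until remainder is 0:
  192 = 1 · 155 + 37
  155 = 4 · 37 + 7
  37 = 5 · 7 + 2
  7 = 3 · 2 + 1
  2 = 2 · 1 + 0
gcd(192, 155) = 1.
Track Bezout coefficients alongside the remainders: start with r₀ = 192 = a·1 + b·0 (s = 1, t = 0) and r₁ = 155 = a·0 + b·1 (s = 0, t = 1); each new remainder r_{k+1} = r_{k-1} − q_k·r_k inherits s_{k+1} = s_{k-1} − q_k·s_k, t_{k+1} = t_{k-1} − q_k·t_k, so r_k = a·s_k + b·t_k at every step:
  q = 1: r = 37, s = 1 − 1·0 = 1, t = 0 − 1·1 = -1  (check: 192·1 + 155·(-1) = 37)
  q = 4: r = 7, s = 0 − 4·1 = -4, t = 1 − 4·(-1) = 5  (check: 192·(-4) + 155·5 = 7)
  q = 5: r = 2, s = 1 − 5·(-4) = 21, t = -1 − 5·5 = -26  (check: 192·21 + 155·(-26) = 2)
  q = 3: r = 1, s = -4 − 3·21 = -67, t = 5 − 3·(-26) = 83  (check: 192·(-67) + 155·83 = 1)
The row with r = 1 (the gcd) gives the Bezout coefficients s = -67, t = 83.
Result: 192 · (-67) + 155 · (83) = 1.

gcd(192, 155) = 1; s = -67, t = 83 (check: 192·(-67) + 155·83 = 1).


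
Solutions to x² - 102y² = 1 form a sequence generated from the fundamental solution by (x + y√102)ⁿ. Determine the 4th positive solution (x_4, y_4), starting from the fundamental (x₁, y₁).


Step 1: Find the fundamental solution (x₁, y₁) of x² - 102y² = 1.
  Expand √102 as a continued fraction. a₀ = ⌊√102⌋ = 10; iterate m_{k+1} = d_k·a_k − m_k, d_{k+1} = (102 − m_{k+1}²)/d_k, a_{k+1} = ⌊(a₀ + m_{k+1})/d_{k+1}⌋ (starting m₀ = 0, d₀ = 1), with convergents p_k = a_k·p_{k-1} + p_{k-2}, q_k = a_k·q_{k-1} + q_{k-2} (p₋₁ = 1, q₋₁ = 0):
  k = 0: a₀ = 10; p₀/q₀ = 10/1; p₀² − 102·q₀² = 100 − 102 = -2.
  k = 1: m = 10, d = 2, a = ⌊(10 + 10)/2⌋ = 10; p/q = (10·10 + 1)/(10·1 + 0) = 101/10; p² − 102·q² = 10201 − 10200 = 1.
  The first convergent with p² − 102·q² = 1 gives the fundamental solution (x₁, y₁) = (101, 10).
Step 2: Apply the recurrence (x_{n+1}, y_{n+1}) = (x₁x_n + 102y₁y_n, x₁y_n + y₁x_n) repeatedly.
  From (x_1, y_1) = (101, 10): x_2 = 101·101 + 102·10·10 = 20401; y_2 = 101·10 + 10·101 = 2020.
  From (x_2, y_2) = (20401, 2020): x_3 = 101·20401 + 102·10·2020 = 4120901; y_3 = 101·2020 + 10·20401 = 408030.
  From (x_3, y_3) = (4120901, 408030): x_4 = 101·4120901 + 102·10·408030 = 832401601; y_4 = 101·408030 + 10·4120901 = 82420040.
Step 3: Verify x_4² - 102·y_4² = 692892425347363201 - 692892425347363200 = 1 (should be 1). ✓

(x_1, y_1) = (101, 10); (x_4, y_4) = (832401601, 82420040).


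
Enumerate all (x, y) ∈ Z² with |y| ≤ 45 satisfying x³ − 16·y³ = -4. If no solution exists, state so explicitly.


The equation is x³ - 16y³ = -4. For fixed y, x³ = 16·y³ − 4, so a solution requires the RHS to be a perfect cube.
Strategy: iterate y from -45 to 45, compute RHS = 16·y³ − 4, and check whether it is a (positive or negative) perfect cube.
Check small values of y:
  y = 0: RHS = -4 is not a perfect cube.
  y = 1: RHS = 12 is not a perfect cube.
  y = -1: RHS = -20 is not a perfect cube.
  y = 2: RHS = 124 is not a perfect cube.
  y = -2: RHS = -132 is not a perfect cube.
  y = 3: RHS = 428 is not a perfect cube.
  y = -3: RHS = -436 is not a perfect cube.
Continuing the search up to |y| = 45 finds no solutions either.
No (x, y) in the scanned range satisfies the equation.

No integer solutions with |y| ≤ 45.


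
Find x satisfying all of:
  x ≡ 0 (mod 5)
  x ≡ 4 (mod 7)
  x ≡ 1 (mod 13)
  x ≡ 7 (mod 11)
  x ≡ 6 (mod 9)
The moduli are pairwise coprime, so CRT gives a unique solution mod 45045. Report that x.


Product of moduli M = 5 · 7 · 13 · 11 · 9 = 45045.
Merge one congruence at a time:
  Start: x ≡ 0 (mod 5).
  Combine with x ≡ 4 (mod 7); new modulus lcm = 35.
    Write x = 0 + 5·t and substitute into x ≡ 4 (mod 7): 5·t ≡ 4 − 0 = 4 (mod 7).
    The inverse of 5 mod 7 is 3 (since 5·3 = 15 = 2·7 + 1), so t ≡ 3·4 = 12 ≡ 5 (mod 7).
    Then x = 0 + 5·5 = 25, valid modulo lcm(5, 7) = 35: x ≡ 25 (mod 35).
  Combine with x ≡ 1 (mod 13); new modulus lcm = 455.
    Write x = 25 + 35·t and substitute into x ≡ 1 (mod 13): 35·t ≡ 1 − 25 = -24 (mod 13).
    Reduce coefficients mod 13: 9·t ≡ 2 (mod 13).
    The inverse of 9 mod 13 is 3 (since 9·3 = 27 = 2·13 + 1), so t ≡ 3·2 = 6 ≡ 6 (mod 13).
    Then x = 25 + 35·6 = 235, valid modulo lcm(35, 13) = 455: x ≡ 235 (mod 455).
  Combine with x ≡ 7 (mod 11); new modulus lcm = 5005.
    Write x = 235 + 455·t and substitute into x ≡ 7 (mod 11): 455·t ≡ 7 − 235 = -228 (mod 11).
    Reduce coefficients mod 11: 4·t ≡ 3 (mod 11).
    The inverse of 4 mod 11 is 3 (since 4·3 = 12 = 1·11 + 1), so t ≡ 3·3 = 9 ≡ 9 (mod 11).
    Then x = 235 + 455·9 = 4330, valid modulo lcm(455, 11) = 5005: x ≡ 4330 (mod 5005).
  Combine with x ≡ 6 (mod 9); new modulus lcm = 45045.
    Write x = 4330 + 5005·t and substitute into x ≡ 6 (mod 9): 5005·t ≡ 6 − 4330 = -4324 (mod 9).
    Reduce coefficients mod 9: 1·t ≡ 5 (mod 9).
    So t ≡ 5 (mod 9).
    Then x = 4330 + 5005·5 = 29355, valid modulo lcm(5005, 9) = 45045: x ≡ 29355 (mod 45045).
Verify against each original: 29355 mod 5 = 0, 29355 mod 7 = 4, 29355 mod 13 = 1, 29355 mod 11 = 7, 29355 mod 9 = 6.

x ≡ 29355 (mod 45045).


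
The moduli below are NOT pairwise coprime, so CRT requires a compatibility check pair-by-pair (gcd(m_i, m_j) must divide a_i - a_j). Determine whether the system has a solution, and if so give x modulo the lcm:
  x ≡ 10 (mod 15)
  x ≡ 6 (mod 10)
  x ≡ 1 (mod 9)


Moduli 15, 10, 9 are not pairwise coprime, so CRT works modulo lcm(m_i) when all pairwise compatibility conditions hold.
Pairwise compatibility: gcd(m_i, m_j) must divide a_i - a_j for every pair.
Merge one congruence at a time:
  Start: x ≡ 10 (mod 15).
  Combine with x ≡ 6 (mod 10): gcd(15, 10) = 5, and 6 - 10 = -4 is NOT divisible by 5.
    ⇒ system is inconsistent (no integer solution).

No solution (the system is inconsistent).


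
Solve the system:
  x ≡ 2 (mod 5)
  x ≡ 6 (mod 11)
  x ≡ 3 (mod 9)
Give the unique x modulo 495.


Moduli 5, 11, 9 are pairwise coprime; by CRT there is a unique solution modulo M = 5 · 11 · 9 = 495.
Solve pairwise, accumulating the modulus:
  Start with x ≡ 2 (mod 5).
  Combine with x ≡ 6 (mod 11): since gcd(5, 11) = 1, we get a unique residue mod 55.
    Write x = 2 + 5·t and substitute into x ≡ 6 (mod 11): 5·t ≡ 6 − 2 = 4 (mod 11).
    The inverse of 5 mod 11 is 9 (since 5·9 = 45 = 4·11 + 1), so t ≡ 9·4 = 36 ≡ 3 (mod 11).
    Then x = 2 + 5·3 = 17, valid modulo lcm(5, 11) = 55: x ≡ 17 (mod 55).
  Combine with x ≡ 3 (mod 9): since gcd(55, 9) = 1, we get a unique residue mod 495.
    Write x = 17 + 55·t and substitute into x ≡ 3 (mod 9): 55·t ≡ 3 − 17 = -14 (mod 9).
    Reduce coefficients mod 9: 1·t ≡ 4 (mod 9).
    So t ≡ 4 (mod 9).
    Then x = 17 + 55·4 = 237, valid modulo lcm(55, 9) = 495: x ≡ 237 (mod 495).
Verify: 237 mod 5 = 2 ✓, 237 mod 11 = 6 ✓, 237 mod 9 = 3 ✓.

x ≡ 237 (mod 495).


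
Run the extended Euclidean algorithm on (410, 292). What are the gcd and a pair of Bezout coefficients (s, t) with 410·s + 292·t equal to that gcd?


Euclidean algorithm on (410, 292) — divide until remainder is 0:
  410 = 1 · 292 + 118
  292 = 2 · 118 + 56
  118 = 2 · 56 + 6
  56 = 9 · 6 + 2
  6 = 3 · 2 + 0
gcd(410, 292) = 2.
Track Bezout coefficients alongside the remainders: start with r₀ = 410 = a·1 + b·0 (s = 1, t = 0) and r₁ = 292 = a·0 + b·1 (s = 0, t = 1); each new remainder r_{k+1} = r_{k-1} − q_k·r_k inherits s_{k+1} = s_{k-1} − q_k·s_k, t_{k+1} = t_{k-1} − q_k·t_k, so r_k = a·s_k + b·t_k at every step:
  q = 1: r = 118, s = 1 − 1·0 = 1, t = 0 − 1·1 = -1  (check: 410·1 + 292·(-1) = 118)
  q = 2: r = 56, s = 0 − 2·1 = -2, t = 1 − 2·(-1) = 3  (check: 410·(-2) + 292·3 = 56)
  q = 2: r = 6, s = 1 − 2·(-2) = 5, t = -1 − 2·3 = -7  (check: 410·5 + 292·(-7) = 6)
  q = 9: r = 2, s = -2 − 9·5 = -47, t = 3 − 9·(-7) = 66  (check: 410·(-47) + 292·66 = 2)
The row with r = 2 (the gcd) gives the Bezout coefficients s = -47, t = 66.
Result: 410 · (-47) + 292 · (66) = 2.

gcd(410, 292) = 2; s = -47, t = 66 (check: 410·(-47) + 292·66 = 2).


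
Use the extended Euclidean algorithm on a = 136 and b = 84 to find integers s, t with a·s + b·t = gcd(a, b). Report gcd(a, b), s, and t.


Euclidean algorithm on (136, 84) — divide until remainder is 0:
  136 = 1 · 84 + 52
  84 = 1 · 52 + 32
  52 = 1 · 32 + 20
  32 = 1 · 20 + 12
  20 = 1 · 12 + 8
  12 = 1 · 8 + 4
  8 = 2 · 4 + 0
gcd(136, 84) = 4.
Track Bezout coefficients alongside the remainders: start with r₀ = 136 = a·1 + b·0 (s = 1, t = 0) and r₁ = 84 = a·0 + b·1 (s = 0, t = 1); each new remainder r_{k+1} = r_{k-1} − q_k·r_k inherits s_{k+1} = s_{k-1} − q_k·s_k, t_{k+1} = t_{k-1} − q_k·t_k, so r_k = a·s_k + b·t_k at every step:
  q = 1: r = 52, s = 1 − 1·0 = 1, t = 0 − 1·1 = -1  (check: 136·1 + 84·(-1) = 52)
  q = 1: r = 32, s = 0 − 1·1 = -1, t = 1 − 1·(-1) = 2  (check: 136·(-1) + 84·2 = 32)
  q = 1: r = 20, s = 1 − 1·(-1) = 2, t = -1 − 1·2 = -3  (check: 136·2 + 84·(-3) = 20)
  q = 1: r = 12, s = -1 − 1·2 = -3, t = 2 − 1·(-3) = 5  (check: 136·(-3) + 84·5 = 12)
  q = 1: r = 8, s = 2 − 1·(-3) = 5, t = -3 − 1·5 = -8  (check: 136·5 + 84·(-8) = 8)
  q = 1: r = 4, s = -3 − 1·5 = -8, t = 5 − 1·(-8) = 13  (check: 136·(-8) + 84·13 = 4)
The row with r = 4 (the gcd) gives the Bezout coefficients s = -8, t = 13.
Result: 136 · (-8) + 84 · (13) = 4.

gcd(136, 84) = 4; s = -8, t = 13 (check: 136·(-8) + 84·13 = 4).


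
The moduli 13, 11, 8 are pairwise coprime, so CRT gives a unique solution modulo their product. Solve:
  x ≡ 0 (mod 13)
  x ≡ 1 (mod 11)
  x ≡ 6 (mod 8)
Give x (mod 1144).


Moduli 13, 11, 8 are pairwise coprime; by CRT there is a unique solution modulo M = 13 · 11 · 8 = 1144.
Solve pairwise, accumulating the modulus:
  Start with x ≡ 0 (mod 13).
  Combine with x ≡ 1 (mod 11): since gcd(13, 11) = 1, we get a unique residue mod 143.
    Write x = 0 + 13·t and substitute into x ≡ 1 (mod 11): 13·t ≡ 1 − 0 = 1 (mod 11).
    Reduce coefficients mod 11: 2·t ≡ 1 (mod 11).
    The inverse of 2 mod 11 is 6 (since 2·6 = 12 = 1·11 + 1), so t ≡ 6·1 = 6 ≡ 6 (mod 11).
    Then x = 0 + 13·6 = 78, valid modulo lcm(13, 11) = 143: x ≡ 78 (mod 143).
  Combine with x ≡ 6 (mod 8): since gcd(143, 8) = 1, we get a unique residue mod 1144.
    Write x = 78 + 143·t and substitute into x ≡ 6 (mod 8): 143·t ≡ 6 − 78 = -72 (mod 8).
    Reduce coefficients mod 8: 7·t ≡ 0 (mod 8).
    The inverse of 7 mod 8 is 7 (since 7·7 = 49 = 6·8 + 1), so t ≡ 7·0 = 0 ≡ 0 (mod 8).
    Then x = 78 + 143·0 = 78, valid modulo lcm(143, 8) = 1144: x ≡ 78 (mod 1144).
Verify: 78 mod 13 = 0 ✓, 78 mod 11 = 1 ✓, 78 mod 8 = 6 ✓.

x ≡ 78 (mod 1144).


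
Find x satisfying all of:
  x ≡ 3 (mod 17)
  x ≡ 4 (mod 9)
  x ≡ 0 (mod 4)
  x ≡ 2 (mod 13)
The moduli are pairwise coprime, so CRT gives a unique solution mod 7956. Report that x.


Product of moduli M = 17 · 9 · 4 · 13 = 7956.
Merge one congruence at a time:
  Start: x ≡ 3 (mod 17).
  Combine with x ≡ 4 (mod 9); new modulus lcm = 153.
    Write x = 3 + 17·t and substitute into x ≡ 4 (mod 9): 17·t ≡ 4 − 3 = 1 (mod 9).
    Reduce coefficients mod 9: 8·t ≡ 1 (mod 9).
    The inverse of 8 mod 9 is 8 (since 8·8 = 64 = 7·9 + 1), so t ≡ 8·1 = 8 ≡ 8 (mod 9).
    Then x = 3 + 17·8 = 139, valid modulo lcm(17, 9) = 153: x ≡ 139 (mod 153).
  Combine with x ≡ 0 (mod 4); new modulus lcm = 612.
    Write x = 139 + 153·t and substitute into x ≡ 0 (mod 4): 153·t ≡ 0 − 139 = -139 (mod 4).
    Reduce coefficients mod 4: 1·t ≡ 1 (mod 4).
    So t ≡ 1 (mod 4).
    Then x = 139 + 153·1 = 292, valid modulo lcm(153, 4) = 612: x ≡ 292 (mod 612).
  Combine with x ≡ 2 (mod 13); new modulus lcm = 7956.
    Write x = 292 + 612·t and substitute into x ≡ 2 (mod 13): 612·t ≡ 2 − 292 = -290 (mod 13).
    Reduce coefficients mod 13: 1·t ≡ 9 (mod 13).
    So t ≡ 9 (mod 13).
    Then x = 292 + 612·9 = 5800, valid modulo lcm(612, 13) = 7956: x ≡ 5800 (mod 7956).
Verify against each original: 5800 mod 17 = 3, 5800 mod 9 = 4, 5800 mod 4 = 0, 5800 mod 13 = 2.

x ≡ 5800 (mod 7956).


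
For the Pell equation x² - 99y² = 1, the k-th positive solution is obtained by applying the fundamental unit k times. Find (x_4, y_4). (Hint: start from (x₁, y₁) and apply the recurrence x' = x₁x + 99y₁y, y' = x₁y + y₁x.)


Step 1: Find the fundamental solution (x₁, y₁) of x² - 99y² = 1.
  Expand √99 as a continued fraction. a₀ = ⌊√99⌋ = 9; iterate m_{k+1} = d_k·a_k − m_k, d_{k+1} = (99 − m_{k+1}²)/d_k, a_{k+1} = ⌊(a₀ + m_{k+1})/d_{k+1}⌋ (starting m₀ = 0, d₀ = 1), with convergents p_k = a_k·p_{k-1} + p_{k-2}, q_k = a_k·q_{k-1} + q_{k-2} (p₋₁ = 1, q₋₁ = 0):
  k = 0: a₀ = 9; p₀/q₀ = 9/1; p₀² − 99·q₀² = 81 − 99 = -18.
  k = 1: m = 9, d = 18, a = ⌊(9 + 9)/18⌋ = 1; p/q = (1·9 + 1)/(1·1 + 0) = 10/1; p² − 99·q² = 100 − 99 = 1.
  The first convergent with p² − 99·q² = 1 gives the fundamental solution (x₁, y₁) = (10, 1).
Step 2: Apply the recurrence (x_{n+1}, y_{n+1}) = (x₁x_n + 99y₁y_n, x₁y_n + y₁x_n) repeatedly.
  From (x_1, y_1) = (10, 1): x_2 = 10·10 + 99·1·1 = 199; y_2 = 10·1 + 1·10 = 20.
  From (x_2, y_2) = (199, 20): x_3 = 10·199 + 99·1·20 = 3970; y_3 = 10·20 + 1·199 = 399.
  From (x_3, y_3) = (3970, 399): x_4 = 10·3970 + 99·1·399 = 79201; y_4 = 10·399 + 1·3970 = 7960.
Step 3: Verify x_4² - 99·y_4² = 6272798401 - 6272798400 = 1 (should be 1). ✓

(x_1, y_1) = (10, 1); (x_4, y_4) = (79201, 7960).


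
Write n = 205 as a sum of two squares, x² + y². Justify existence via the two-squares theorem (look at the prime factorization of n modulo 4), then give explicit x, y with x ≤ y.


Step 1: Factor n = 205 = 5 · 41.
Step 2: Check the mod-4 condition on each prime factor: 5 ≡ 1 (mod 4), exponent 1; 41 ≡ 1 (mod 4), exponent 1.
All primes ≡ 3 (mod 4) appear to even exponent (or don't appear), so by the two-squares theorem n IS expressible as a sum of two squares.
Step 3: Build a representation. Here n = 5 · 41 is a product of primes ≡ 1 (mod 4). Each prime p ≡ 1 (mod 4) is itself a sum of two squares; find a² by testing p − a² for a perfect square:
  5: 5 − 1² = 4 = 2² ⇒ 5 = 1² + 2².
  41: 41 − 1² = 40, 41 − 2² = 37, 41 − 3² = 32, 41 − 4² = 25 = 5² ⇒ 41 = 4² + 5².
  Combine using the Brahmagupta–Fibonacci identity (a² + b²)(c² + d²) = (ac − bd)² + (ad + bc)² = (ac + bd)² + (ad − bc)²:
  5 · 41 = 205: from (1² + 2²)(4² + 5²), take (1·4 − 2·5, 1·5 + 2·4) = (4 − 10, 5 + 8) = (-6, 13); dropping signs (only squares matter) gives (6, 13); check 6² + 13² = 36 + 169 = 205 ✓.
Step 4: Order so x ≤ y and verify: 6² + 13² = 36 + 169 = 205 = n. ✓

n = 205 = 6² + 13² (one valid representation with x ≤ y).


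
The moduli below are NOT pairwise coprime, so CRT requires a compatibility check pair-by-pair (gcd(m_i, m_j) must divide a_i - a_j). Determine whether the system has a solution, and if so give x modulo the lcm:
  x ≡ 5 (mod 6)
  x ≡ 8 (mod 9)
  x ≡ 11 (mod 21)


Moduli 6, 9, 21 are not pairwise coprime, so CRT works modulo lcm(m_i) when all pairwise compatibility conditions hold.
Pairwise compatibility: gcd(m_i, m_j) must divide a_i - a_j for every pair.
Merge one congruence at a time:
  Start: x ≡ 5 (mod 6).
  Combine with x ≡ 8 (mod 9): gcd(6, 9) = 3; 8 - 5 = 3, which IS divisible by 3, so compatible.
    Write x = 5 + 6·t and substitute into x ≡ 8 (mod 9): 6·t ≡ 8 − 5 = 3 (mod 9).
    Divide the congruence (and modulus) by g = 3: 2·t ≡ 1 (mod 3).
    The inverse of 2 mod 3 is 2 (since 2·2 = 4 = 1·3 + 1), so t ≡ 2·1 = 2 ≡ 2 (mod 3).
    Then x = 5 + 6·2 = 17, valid modulo lcm(6, 9) = 18: x ≡ 17 (mod 18).
  Combine with x ≡ 11 (mod 21): gcd(18, 21) = 3; 11 - 17 = -6, which IS divisible by 3, so compatible.
    Write x = 17 + 18·t and substitute into x ≡ 11 (mod 21): 18·t ≡ 11 − 17 = -6 (mod 21).
    Divide the congruence (and modulus) by g = 3: 6·t ≡ -2 (mod 7).
    Reduce coefficients mod 7: 6·t ≡ 5 (mod 7).
    The inverse of 6 mod 7 is 6 (since 6·6 = 36 = 5·7 + 1), so t ≡ 6·5 = 30 ≡ 2 (mod 7).
    Then x = 17 + 18·2 = 53, valid modulo lcm(18, 21) = 126: x ≡ 53 (mod 126).
Verify: 53 mod 6 = 5, 53 mod 9 = 8, 53 mod 21 = 11.

x ≡ 53 (mod 126).


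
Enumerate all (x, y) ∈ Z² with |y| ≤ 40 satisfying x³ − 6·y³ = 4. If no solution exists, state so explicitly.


The equation is x³ - 6y³ = 4. For fixed y, x³ = 6·y³ + 4, so a solution requires the RHS to be a perfect cube.
Strategy: iterate y from -40 to 40, compute RHS = 6·y³ + 4, and check whether it is a (positive or negative) perfect cube.
Check small values of y:
  y = 0: RHS = 4 is not a perfect cube.
  y = 1: RHS = 10 is not a perfect cube.
  y = -1: RHS = -2 is not a perfect cube.
  y = 2: RHS = 52 is not a perfect cube.
  y = -2: RHS = -44 is not a perfect cube.
  y = 3: RHS = 166 is not a perfect cube.
  y = -3: RHS = -158 is not a perfect cube.
Continuing the search up to |y| = 40 finds no solutions either.
No (x, y) in the scanned range satisfies the equation.

No integer solutions with |y| ≤ 40.


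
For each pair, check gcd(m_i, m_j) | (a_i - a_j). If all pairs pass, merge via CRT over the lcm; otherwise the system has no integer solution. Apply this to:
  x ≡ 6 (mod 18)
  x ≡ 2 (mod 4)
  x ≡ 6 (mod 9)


Moduli 18, 4, 9 are not pairwise coprime, so CRT works modulo lcm(m_i) when all pairwise compatibility conditions hold.
Pairwise compatibility: gcd(m_i, m_j) must divide a_i - a_j for every pair.
Merge one congruence at a time:
  Start: x ≡ 6 (mod 18).
  Combine with x ≡ 2 (mod 4): gcd(18, 4) = 2; 2 - 6 = -4, which IS divisible by 2, so compatible.
    Write x = 6 + 18·t and substitute into x ≡ 2 (mod 4): 18·t ≡ 2 − 6 = -4 (mod 4).
    Divide the congruence (and modulus) by g = 2: 9·t ≡ -2 (mod 2).
    Reduce coefficients mod 2: 1·t ≡ 0 (mod 2).
    So t ≡ 0 (mod 2).
    Then x = 6 + 18·0 = 6, valid modulo lcm(18, 4) = 36: x ≡ 6 (mod 36).
  Combine with x ≡ 6 (mod 9): gcd(36, 9) = 9; 6 - 6 = 0, which IS divisible by 9, so compatible.
    Write x = 6 + 36·t and substitute into x ≡ 6 (mod 9): 36·t ≡ 6 − 6 = 0 (mod 9).
    Divide the congruence (and modulus) by g = 9: 4·t ≡ 0 (mod 1).
    Modulo 1 every t works; take t = 0.
    Then x = 6 + 36·0 = 6, valid modulo lcm(36, 9) = 36: x ≡ 6 (mod 36).
Verify: 6 mod 18 = 6, 6 mod 4 = 2, 6 mod 9 = 6.

x ≡ 6 (mod 36).


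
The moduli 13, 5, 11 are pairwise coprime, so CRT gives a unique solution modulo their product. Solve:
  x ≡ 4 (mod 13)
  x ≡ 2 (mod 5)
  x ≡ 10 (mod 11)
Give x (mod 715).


Moduli 13, 5, 11 are pairwise coprime; by CRT there is a unique solution modulo M = 13 · 5 · 11 = 715.
Solve pairwise, accumulating the modulus:
  Start with x ≡ 4 (mod 13).
  Combine with x ≡ 2 (mod 5): since gcd(13, 5) = 1, we get a unique residue mod 65.
    Write x = 4 + 13·t and substitute into x ≡ 2 (mod 5): 13·t ≡ 2 − 4 = -2 (mod 5).
    Reduce coefficients mod 5: 3·t ≡ 3 (mod 5).
    The inverse of 3 mod 5 is 2 (since 3·2 = 6 = 1·5 + 1), so t ≡ 2·3 = 6 ≡ 1 (mod 5).
    Then x = 4 + 13·1 = 17, valid modulo lcm(13, 5) = 65: x ≡ 17 (mod 65).
  Combine with x ≡ 10 (mod 11): since gcd(65, 11) = 1, we get a unique residue mod 715.
    Write x = 17 + 65·t and substitute into x ≡ 10 (mod 11): 65·t ≡ 10 − 17 = -7 (mod 11).
    Reduce coefficients mod 11: 10·t ≡ 4 (mod 11).
    The inverse of 10 mod 11 is 10 (since 10·10 = 100 = 9·11 + 1), so t ≡ 10·4 = 40 ≡ 7 (mod 11).
    Then x = 17 + 65·7 = 472, valid modulo lcm(65, 11) = 715: x ≡ 472 (mod 715).
Verify: 472 mod 13 = 4 ✓, 472 mod 5 = 2 ✓, 472 mod 11 = 10 ✓.

x ≡ 472 (mod 715).
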